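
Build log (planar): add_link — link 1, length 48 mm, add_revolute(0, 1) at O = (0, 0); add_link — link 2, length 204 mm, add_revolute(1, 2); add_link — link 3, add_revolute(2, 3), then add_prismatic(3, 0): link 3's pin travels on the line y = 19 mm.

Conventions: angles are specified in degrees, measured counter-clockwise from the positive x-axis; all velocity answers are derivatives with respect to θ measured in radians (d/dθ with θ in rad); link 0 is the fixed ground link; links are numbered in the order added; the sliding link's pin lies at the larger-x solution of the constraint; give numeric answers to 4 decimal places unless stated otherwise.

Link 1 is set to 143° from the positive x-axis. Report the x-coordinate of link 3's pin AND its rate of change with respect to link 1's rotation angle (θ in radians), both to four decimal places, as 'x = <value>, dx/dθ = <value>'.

geometry: r = 48 mm, L = 204 mm, e = 19 mm
crank pin P = (r cos θ, r sin θ) = (-38.334504, 28.887121)
h = r sin θ − e = 28.887121 − 19 = 9.887121
x = r cos θ + √(L² − h²) = -38.334504 + 203.760263 = 165.425759
dx/dθ = −r sin θ − h·r cos θ/√(L² − h²) (θ in radians; h = 9.887121) = -27.027004

x = 165.4258, dx/dθ = -27.0270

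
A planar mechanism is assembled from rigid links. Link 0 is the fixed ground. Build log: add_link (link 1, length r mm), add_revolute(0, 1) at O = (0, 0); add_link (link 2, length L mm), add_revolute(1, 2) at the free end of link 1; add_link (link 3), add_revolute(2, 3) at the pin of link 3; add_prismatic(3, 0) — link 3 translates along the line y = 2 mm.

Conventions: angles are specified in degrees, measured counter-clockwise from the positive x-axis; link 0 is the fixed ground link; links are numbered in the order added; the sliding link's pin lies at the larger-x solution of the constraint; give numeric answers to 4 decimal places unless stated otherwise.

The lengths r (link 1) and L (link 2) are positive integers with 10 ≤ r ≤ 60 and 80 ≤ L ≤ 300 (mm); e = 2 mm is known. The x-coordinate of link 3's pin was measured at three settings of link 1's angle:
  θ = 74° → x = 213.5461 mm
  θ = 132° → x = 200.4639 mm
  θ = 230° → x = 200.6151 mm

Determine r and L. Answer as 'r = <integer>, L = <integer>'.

constraint per measurement: (x − r cos θ)² + (r sin θ − e)² = L²
subtracting the θ₁ and θ₂ equations cancels the r² and L² terms:
r = (x₁² − x₂²) / (2[(x₁cos θ₁ + e sin θ₁) − (x₂cos θ₂ + e sin θ₂)]) = 14.0000 → r = 14
L² = (x₁ − r cos θ₁)² + (r sin θ₁ − e)² = 44099.9903 → L = 210.0000 → L = 210
check at θ₃=230°: x = 200.6151 (printed 200.6151) ✓

r = 14, L = 210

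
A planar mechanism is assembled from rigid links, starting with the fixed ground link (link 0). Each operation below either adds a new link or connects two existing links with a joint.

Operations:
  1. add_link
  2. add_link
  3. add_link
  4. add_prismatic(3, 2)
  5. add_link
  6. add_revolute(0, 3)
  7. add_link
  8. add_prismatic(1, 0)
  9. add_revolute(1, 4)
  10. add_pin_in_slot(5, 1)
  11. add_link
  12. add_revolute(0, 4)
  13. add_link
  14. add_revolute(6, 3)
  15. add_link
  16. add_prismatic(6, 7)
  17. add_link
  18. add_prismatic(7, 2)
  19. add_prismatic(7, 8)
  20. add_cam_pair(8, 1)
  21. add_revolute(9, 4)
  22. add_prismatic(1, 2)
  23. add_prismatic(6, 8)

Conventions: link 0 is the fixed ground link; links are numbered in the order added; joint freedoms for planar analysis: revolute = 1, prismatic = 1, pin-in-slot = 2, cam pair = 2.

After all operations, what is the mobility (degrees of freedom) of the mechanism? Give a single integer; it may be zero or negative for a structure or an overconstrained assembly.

L=1 J1=0 J2=0
add link → L=2 J1=0 J2=0
add link → L=3 J1=0 J2=0
add link → L=4 J1=0 J2=0
P@3,2 dof=1 J1 → L=4 J1=1 J2=0
add link → L=5 J1=1 J2=0
R@0,3 dof=1 J1 → L=5 J1=2 J2=0
add link → L=6 J1=2 J2=0
P@1,0 dof=1 J1 → L=6 J1=3 J2=0
R@1,4 dof=1 J1 → L=6 J1=4 J2=0
PS@5,1 dof=2 J2 → L=6 J1=4 J2=1
add link → L=7 J1=4 J2=1
R@0,4 dof=1 J1 → L=7 J1=5 J2=1
add link → L=8 J1=5 J2=1
R@6,3 dof=1 J1 → L=8 J1=6 J2=1
add link → L=9 J1=6 J2=1
P@6,7 dof=1 J1 → L=9 J1=7 J2=1
add link → L=10 J1=7 J2=1
P@7,2 dof=1 J1 → L=10 J1=8 J2=1
P@7,8 dof=1 J1 → L=10 J1=9 J2=1
C@8,1 dof=2 J2 → L=10 J1=9 J2=2
R@9,4 dof=1 J1 → L=10 J1=10 J2=2
P@1,2 dof=1 J1 → L=10 J1=11 J2=2
P@6,8 dof=1 J1 → L=10 J1=12 J2=2
M=3(L−1)−2J1−J2=3·9−2·12−2=1

M = 1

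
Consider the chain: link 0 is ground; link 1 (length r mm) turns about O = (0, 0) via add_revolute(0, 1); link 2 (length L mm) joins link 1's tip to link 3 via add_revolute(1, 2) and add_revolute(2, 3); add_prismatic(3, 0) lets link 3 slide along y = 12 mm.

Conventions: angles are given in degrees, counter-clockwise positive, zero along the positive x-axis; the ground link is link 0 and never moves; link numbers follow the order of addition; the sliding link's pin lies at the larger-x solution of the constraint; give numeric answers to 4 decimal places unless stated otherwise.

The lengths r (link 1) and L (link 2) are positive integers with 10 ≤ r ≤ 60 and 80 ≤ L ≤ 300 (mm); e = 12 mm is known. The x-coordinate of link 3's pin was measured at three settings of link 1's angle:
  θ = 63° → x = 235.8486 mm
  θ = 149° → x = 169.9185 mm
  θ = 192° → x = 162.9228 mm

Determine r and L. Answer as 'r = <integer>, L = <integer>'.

constraint per measurement: (x − r cos θ)² + (r sin θ − e)² = L²
subtracting the θ₁ and θ₂ equations cancels the r² and L² terms:
r = (x₁² − x₂²) / (2[(x₁cos θ₁ + e sin θ₁) − (x₂cos θ₂ + e sin θ₂)]) = 52.0000 → r = 52
L² = (x₁ − r cos θ₁)² + (r sin θ₁ − e)² = 46224.9915 → L = 215.0000 → L = 215
check at θ₃=192°: x = 162.9228 (printed 162.9228) ✓

r = 52, L = 215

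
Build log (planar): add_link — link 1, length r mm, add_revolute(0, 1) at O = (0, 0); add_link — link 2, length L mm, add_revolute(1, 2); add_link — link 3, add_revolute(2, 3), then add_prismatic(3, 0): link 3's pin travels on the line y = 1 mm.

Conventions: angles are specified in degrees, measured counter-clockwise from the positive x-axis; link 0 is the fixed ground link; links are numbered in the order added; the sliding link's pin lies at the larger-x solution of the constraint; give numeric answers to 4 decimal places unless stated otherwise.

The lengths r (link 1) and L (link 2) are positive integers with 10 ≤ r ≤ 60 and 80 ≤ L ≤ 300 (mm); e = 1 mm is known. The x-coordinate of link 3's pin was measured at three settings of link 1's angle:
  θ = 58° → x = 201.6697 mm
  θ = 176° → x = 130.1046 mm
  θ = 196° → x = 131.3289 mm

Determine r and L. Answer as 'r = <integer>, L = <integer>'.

constraint per measurement: (x − r cos θ)² + (r sin θ − e)² = L²
subtracting the θ₁ and θ₂ equations cancels the r² and L² terms:
r = (x₁² − x₂²) / (2[(x₁cos θ₁ + e sin θ₁) − (x₂cos θ₂ + e sin θ₂)]) = 50.0000 → r = 50
L² = (x₁ − r cos θ₁)² + (r sin θ₁ − e)² = 32399.9972 → L = 180.0000 → L = 180
check at θ₃=196°: x = 131.3289 (printed 131.3289) ✓

r = 50, L = 180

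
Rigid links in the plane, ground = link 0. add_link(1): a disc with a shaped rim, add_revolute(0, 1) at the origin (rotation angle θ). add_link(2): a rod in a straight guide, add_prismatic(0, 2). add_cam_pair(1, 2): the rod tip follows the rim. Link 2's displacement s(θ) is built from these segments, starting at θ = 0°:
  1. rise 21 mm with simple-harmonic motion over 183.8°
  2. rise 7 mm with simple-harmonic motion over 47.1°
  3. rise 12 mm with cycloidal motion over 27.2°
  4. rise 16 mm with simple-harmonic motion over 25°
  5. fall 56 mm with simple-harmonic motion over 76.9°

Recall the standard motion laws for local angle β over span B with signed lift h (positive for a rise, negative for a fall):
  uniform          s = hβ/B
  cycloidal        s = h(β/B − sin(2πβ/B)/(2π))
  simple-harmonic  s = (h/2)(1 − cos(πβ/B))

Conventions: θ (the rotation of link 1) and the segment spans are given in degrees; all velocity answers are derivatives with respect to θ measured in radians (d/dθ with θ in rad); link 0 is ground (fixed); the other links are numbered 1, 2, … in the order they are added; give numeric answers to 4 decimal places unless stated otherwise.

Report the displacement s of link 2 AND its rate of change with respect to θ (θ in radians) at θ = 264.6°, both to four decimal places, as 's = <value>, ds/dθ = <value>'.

segment 1 (0° to 183.8°, simple-harmonic, h = 21) is passed completely: s = 0.0000 + (21) = 21.0000
segment 2 (183.8° to 230.9°, simple-harmonic, h = 7) is passed completely: s = 21.0000 + (7) = 28.0000
segment 3 (230.9° to 258.1°, cycloidal, h = 12) is passed completely: s = 28.0000 + (12) = 40.0000
θ = 264.6° falls in segment 4 (258.1° to 283.1°, simple-harmonic, h = 16): β = 264.6 − 258.1 = 6.5°, B = 25°; Δs = 16/2·(1 − cos(π·0.2600)) = 2.5236; s = 40.0000 + 2.5236 = 42.5236
velocity in seg [258.1°–283.1°] (simple-harmonic), θ in radians: β = 6.5° = 0.1134 rad, B = 25° = 0.4363 rad; ds/dθ = (πh/(2B)) sin(πβ/B) = (π·16/(2·0.4363)) sin(π·0.2600) = 41.988593 mm/rad

s = 42.5236, ds/dθ = 41.9886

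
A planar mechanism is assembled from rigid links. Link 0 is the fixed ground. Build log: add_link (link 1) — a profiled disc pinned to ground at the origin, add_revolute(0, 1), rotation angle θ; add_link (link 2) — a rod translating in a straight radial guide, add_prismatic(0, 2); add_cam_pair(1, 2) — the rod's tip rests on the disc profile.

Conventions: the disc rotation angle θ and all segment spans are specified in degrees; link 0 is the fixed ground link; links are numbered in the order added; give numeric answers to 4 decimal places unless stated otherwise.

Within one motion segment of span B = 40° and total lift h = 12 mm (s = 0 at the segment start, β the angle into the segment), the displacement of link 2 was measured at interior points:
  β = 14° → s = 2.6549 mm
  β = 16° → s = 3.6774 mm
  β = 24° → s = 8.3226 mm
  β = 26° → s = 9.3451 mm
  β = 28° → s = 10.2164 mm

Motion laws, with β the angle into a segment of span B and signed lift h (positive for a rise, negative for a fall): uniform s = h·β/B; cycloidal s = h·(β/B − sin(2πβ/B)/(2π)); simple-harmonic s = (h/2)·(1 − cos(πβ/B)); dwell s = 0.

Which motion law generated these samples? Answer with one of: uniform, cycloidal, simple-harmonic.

candidates at β/B = r: uniform s = h·r (linear in β); cycloidal s = h·(r − sin(2πr)/(2π)); simple-harmonic s = (h/2)(1 − cos(πr))
β=14°: printed 2.6549 | uniform 4.2000, cycloidal 2.6549, simple-harmonic 3.2761
β=16°: printed 3.6774 | uniform 4.8000, cycloidal 3.6774, simple-harmonic 4.1459
β=24°: printed 8.3226 | uniform 7.2000, cycloidal 8.3226, simple-harmonic 7.8541
β=26°: printed 9.3451 | uniform 7.8000, cycloidal 9.3451, simple-harmonic 8.7239
β=28°: printed 10.2164 | uniform 8.4000, cycloidal 10.2164, simple-harmonic 9.5267
only one law matches every sample → cycloidal

cycloidal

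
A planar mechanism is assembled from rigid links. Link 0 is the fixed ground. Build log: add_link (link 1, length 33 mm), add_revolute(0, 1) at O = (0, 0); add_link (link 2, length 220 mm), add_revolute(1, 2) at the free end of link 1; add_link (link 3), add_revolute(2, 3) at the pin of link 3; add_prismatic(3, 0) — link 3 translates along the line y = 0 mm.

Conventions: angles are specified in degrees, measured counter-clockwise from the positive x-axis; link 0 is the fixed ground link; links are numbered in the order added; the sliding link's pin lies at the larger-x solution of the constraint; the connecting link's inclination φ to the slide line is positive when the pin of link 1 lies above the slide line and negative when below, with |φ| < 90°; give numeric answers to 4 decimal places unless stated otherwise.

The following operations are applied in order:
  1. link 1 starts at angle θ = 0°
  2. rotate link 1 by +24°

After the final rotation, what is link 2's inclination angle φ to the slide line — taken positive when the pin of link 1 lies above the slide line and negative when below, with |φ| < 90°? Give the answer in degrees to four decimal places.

geometry: r = 33 mm, L = 220 mm, e = 0 mm; θ starts at 0°
rotate link 1 by +24°: θ ← 0° +24° = 24°
h = r sin θ − e = 13.422309 − 0 = 13.422309
sin φ = h / L = 13.422309 / 220 = 0.06101050
φ = arcsin(0.06101050) = 3.497816°

3.4978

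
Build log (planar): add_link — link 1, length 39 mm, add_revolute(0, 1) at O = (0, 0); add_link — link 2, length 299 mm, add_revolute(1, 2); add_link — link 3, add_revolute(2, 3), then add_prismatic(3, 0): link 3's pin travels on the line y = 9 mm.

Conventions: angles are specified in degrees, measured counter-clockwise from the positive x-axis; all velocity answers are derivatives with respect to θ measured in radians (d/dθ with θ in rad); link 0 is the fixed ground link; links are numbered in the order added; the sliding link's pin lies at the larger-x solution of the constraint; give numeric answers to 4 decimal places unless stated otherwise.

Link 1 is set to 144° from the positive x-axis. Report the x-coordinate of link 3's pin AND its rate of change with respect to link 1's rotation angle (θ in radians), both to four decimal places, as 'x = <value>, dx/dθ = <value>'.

geometry: r = 39 mm, L = 299 mm, e = 9 mm
crank pin P = (r cos θ, r sin θ) = (-31.551663, 22.923625)
h = r sin θ − e = 22.923625 − 9 = 13.923625
x = r cos θ + √(L² − h²) = -31.551663 + 298.675631 = 267.123968
dx/dθ = −r sin θ − h·r cos θ/√(L² − h²) (θ in radians; h = 13.923625) = -21.452753

x = 267.1240, dx/dθ = -21.4528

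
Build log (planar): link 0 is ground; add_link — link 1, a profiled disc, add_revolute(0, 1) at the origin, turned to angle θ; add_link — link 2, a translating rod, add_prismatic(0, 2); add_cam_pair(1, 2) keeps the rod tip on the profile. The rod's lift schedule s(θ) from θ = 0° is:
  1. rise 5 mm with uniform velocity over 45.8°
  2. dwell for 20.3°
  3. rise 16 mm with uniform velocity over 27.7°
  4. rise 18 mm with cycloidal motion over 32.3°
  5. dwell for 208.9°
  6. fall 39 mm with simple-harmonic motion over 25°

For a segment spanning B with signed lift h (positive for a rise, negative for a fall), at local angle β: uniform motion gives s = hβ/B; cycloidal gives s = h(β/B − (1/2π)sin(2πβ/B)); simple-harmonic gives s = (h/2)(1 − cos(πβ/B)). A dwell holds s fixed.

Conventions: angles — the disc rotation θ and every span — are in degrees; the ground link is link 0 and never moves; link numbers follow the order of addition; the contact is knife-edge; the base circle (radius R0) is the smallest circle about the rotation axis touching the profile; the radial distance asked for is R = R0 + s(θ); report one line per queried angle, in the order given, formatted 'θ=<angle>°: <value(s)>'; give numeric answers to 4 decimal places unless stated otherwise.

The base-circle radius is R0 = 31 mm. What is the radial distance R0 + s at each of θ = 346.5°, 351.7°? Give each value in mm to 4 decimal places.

seg 1 [0°–45.8°] uniform, h=5: full span → s += 5 → s = 5.0000
seg 2 [45.8°–66.1°] dwell: s stays 5.0000
seg 3 [66.1°–93.8°] uniform, h=16: full span → s += 16 → s = 21.0000
seg 4 [93.8°–126.1°] cycloidal, h=18: full span → s += 18 → s = 39.0000
seg 5 [126.1°–335°] dwell: s stays 39.0000
seg 6 [335°–360°] simple-harmonic, h=-39: θ=346.5° here. β=11.5, B=25. -39/2·(1 − cos(π·0.4600)) = -17.0560 → s = 21.9440
seg 6 [335°–360°] simple-harmonic, h=-39: θ=351.7° here. β=16.7, B=25. -39/2·(1 − cos(π·0.6680)) = -29.3207 → s = 9.6793
θ=346.5°: R = R0 + s = 31 + 21.9440 = 52.9440
θ=351.7°: R = R0 + s = 31 + 9.6793 = 40.6793

θ=346.5°: 52.9440
θ=351.7°: 40.6793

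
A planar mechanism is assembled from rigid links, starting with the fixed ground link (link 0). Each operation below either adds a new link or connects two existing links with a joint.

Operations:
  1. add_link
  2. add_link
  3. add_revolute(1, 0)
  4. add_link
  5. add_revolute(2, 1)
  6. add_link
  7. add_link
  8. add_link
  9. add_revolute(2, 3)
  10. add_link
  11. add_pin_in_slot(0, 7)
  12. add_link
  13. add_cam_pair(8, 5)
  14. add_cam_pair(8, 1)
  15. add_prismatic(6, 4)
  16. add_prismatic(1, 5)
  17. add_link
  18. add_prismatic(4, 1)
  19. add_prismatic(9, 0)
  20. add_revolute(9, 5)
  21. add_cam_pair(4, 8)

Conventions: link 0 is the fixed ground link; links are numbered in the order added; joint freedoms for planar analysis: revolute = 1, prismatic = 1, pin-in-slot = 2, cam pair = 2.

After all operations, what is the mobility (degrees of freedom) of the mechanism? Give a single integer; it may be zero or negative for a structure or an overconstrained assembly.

(L,J1,J2)=(1,0,0); link0 fixed
link1: (2,0,0)
link2: (3,0,0)
R 1-0 [J1]: (3,1,0)
link3: (4,1,0)
R 2-1 [J1]: (4,2,0)
link4: (5,2,0)
link5: (6,2,0)
link6: (7,2,0)
R 2-3 [J1]: (7,3,0)
link7: (8,3,0)
PS 0-7 [J2]: (8,3,1)
link8: (9,3,1)
C 8-5 [J2]: (9,3,2)
C 8-1 [J2]: (9,3,3)
P 6-4 [J1]: (9,4,3)
P 1-5 [J1]: (9,5,3)
link9: (10,5,3)
P 4-1 [J1]: (10,6,3)
P 9-0 [J1]: (10,7,3)
R 9-5 [J1]: (10,8,3)
C 4-8 [J2]: (10,8,4)
Grübler: 3·9 − 2·8 − 4 = 7

M = 7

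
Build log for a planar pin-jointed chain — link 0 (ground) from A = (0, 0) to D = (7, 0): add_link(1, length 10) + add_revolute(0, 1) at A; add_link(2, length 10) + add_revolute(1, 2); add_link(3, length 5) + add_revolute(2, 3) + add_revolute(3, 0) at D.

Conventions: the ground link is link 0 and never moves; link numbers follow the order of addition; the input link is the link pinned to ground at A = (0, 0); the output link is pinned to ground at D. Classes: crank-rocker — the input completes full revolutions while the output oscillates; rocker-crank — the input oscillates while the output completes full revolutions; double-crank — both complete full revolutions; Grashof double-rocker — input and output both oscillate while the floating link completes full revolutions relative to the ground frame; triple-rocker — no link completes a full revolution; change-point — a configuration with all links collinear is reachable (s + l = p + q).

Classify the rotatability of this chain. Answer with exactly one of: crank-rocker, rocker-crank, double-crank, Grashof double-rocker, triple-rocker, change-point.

lengths: ground=7, input=10, coupler=10, output=5
sorted: s=5 (shortest), l=10 (longest), p+q=17
s + l = 15 vs p + q = 17
s + l < p + q (Grashof) with shortest = output link → rocker-crank

rocker-crank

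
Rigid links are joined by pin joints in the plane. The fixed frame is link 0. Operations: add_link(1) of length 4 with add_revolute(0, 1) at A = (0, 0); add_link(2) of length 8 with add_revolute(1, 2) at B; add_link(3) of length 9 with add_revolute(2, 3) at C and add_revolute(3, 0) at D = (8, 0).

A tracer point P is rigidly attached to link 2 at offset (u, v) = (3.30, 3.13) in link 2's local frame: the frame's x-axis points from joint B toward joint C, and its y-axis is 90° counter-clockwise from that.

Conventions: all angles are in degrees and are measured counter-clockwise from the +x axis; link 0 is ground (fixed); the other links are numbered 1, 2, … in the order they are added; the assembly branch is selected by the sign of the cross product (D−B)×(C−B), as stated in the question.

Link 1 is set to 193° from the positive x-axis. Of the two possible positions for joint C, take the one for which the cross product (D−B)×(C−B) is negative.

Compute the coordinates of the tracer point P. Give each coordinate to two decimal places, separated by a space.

A=(0,0), D=(8.00,0)
B = A + 4.00·(cos193°, sin193°) = (-3.8975, -0.8998)
|BD| = 11.9315
circle(B,8.00) ∩ circle(D,9.00): a=5.2533, h=6.0335
  candidates: C₊=(0.8859,5.5126) cross=71.988; C₋=(1.7959,-6.5199) cross=-71.988
  branch - wants cross < 0 → take C=(1.7959,-6.5199) (cross=-71.988)
ex = (C−B)/|BC| = (0.7117,-0.7025); ey = (0.7025,0.7117)
P = B + 3.30·ex + 3.13·ey = (0.6499,-0.9906)

0.65 -0.99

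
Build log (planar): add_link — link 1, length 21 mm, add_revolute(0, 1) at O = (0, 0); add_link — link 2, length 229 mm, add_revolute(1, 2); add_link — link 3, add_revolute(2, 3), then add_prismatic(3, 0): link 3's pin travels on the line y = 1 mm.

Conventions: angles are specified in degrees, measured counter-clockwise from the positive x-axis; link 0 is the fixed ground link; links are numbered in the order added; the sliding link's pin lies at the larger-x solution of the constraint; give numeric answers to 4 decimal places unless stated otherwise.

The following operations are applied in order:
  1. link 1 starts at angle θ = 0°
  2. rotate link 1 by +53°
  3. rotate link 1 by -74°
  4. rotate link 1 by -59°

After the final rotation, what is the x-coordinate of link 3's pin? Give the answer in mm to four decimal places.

geometry: r = 21 mm, L = 229 mm, e = 1 mm; θ starts at 0°
rotate link 1 by +53°: θ ← 0° +53° = 53°
rotate link 1 by -74°: θ ← 53° -74° = -21°
rotate link 1 by -59°: θ ← -21° -59° = -80°
crank pin P = (r cos θ, r sin θ) = (3.646612, -20.680963)
h = r sin θ − e = -20.680963 − 1 = -21.680963
x = r cos θ + √(L² − h²) = 3.646612 + 227.971349 = 231.617960

231.6180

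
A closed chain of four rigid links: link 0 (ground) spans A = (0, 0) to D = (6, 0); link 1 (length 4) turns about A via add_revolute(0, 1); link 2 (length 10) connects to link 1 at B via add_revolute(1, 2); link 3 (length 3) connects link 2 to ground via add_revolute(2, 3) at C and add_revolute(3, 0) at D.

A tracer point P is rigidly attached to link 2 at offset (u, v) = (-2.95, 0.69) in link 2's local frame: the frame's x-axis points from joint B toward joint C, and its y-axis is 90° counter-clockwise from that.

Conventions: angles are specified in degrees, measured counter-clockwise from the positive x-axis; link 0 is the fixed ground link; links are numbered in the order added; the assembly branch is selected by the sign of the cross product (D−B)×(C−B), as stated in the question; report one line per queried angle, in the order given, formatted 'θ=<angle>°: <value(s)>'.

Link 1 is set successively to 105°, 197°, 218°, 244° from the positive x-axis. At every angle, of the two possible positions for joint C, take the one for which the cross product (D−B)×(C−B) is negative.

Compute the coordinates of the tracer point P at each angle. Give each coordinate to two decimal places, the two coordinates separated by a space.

A=(0,0), D=(6.00,0)
θ=105°: B = A + 4.00·(cos105°, sin105°) = (-1.0353, 3.8637)
θ=105°: |BD| = 8.0264
θ=105°: circle(B,10.00) ∩ circle(D,3.00): a=9.6820, h=2.5018
θ=105°:   candidates: C₊=(8.6554,1.3959) cross=20.081; C₋=(6.2468,-2.9898) cross=-20.081
θ=105°:   branch - wants cross < 0 → take C=(6.2468,-2.9898) (cross=-20.081)
θ=105°: ex = (C−B)/|BC| = (0.7282,-0.6854); ey = (0.6854,0.7282)
θ=105°: P = B + -2.95·ex + 0.69·ey = (-2.7106,6.3880)
θ=197°: B = A + 4.00·(cos197°, sin197°) = (-3.8252, -1.1695)
θ=197°: |BD| = 9.8946
θ=197°: circle(B,10.00) ∩ circle(D,3.00): a=9.5458, h=2.9797
θ=197°:   candidates: C₊=(5.3015,2.9175) cross=29.482; C₋=(6.0058,-3.0000) cross=-29.482
θ=197°:   branch - wants cross < 0 → take C=(6.0058,-3.0000) (cross=-29.482)
θ=197°: ex = (C−B)/|BC| = (0.9831,-0.1831); ey = (0.1831,0.9831)
θ=197°: P = B + -2.95·ex + 0.69·ey = (-6.5991,0.0489)
θ=218°: B = A + 4.00·(cos218°, sin218°) = (-3.1520, -2.4626)
θ=218°: |BD| = 9.4776
θ=218°: circle(B,10.00) ∩ circle(D,3.00): a=9.5396, h=2.9994
θ=218°:   candidates: C₊=(5.2805,2.9125) cross=28.427; C₋=(6.8392,-2.8802) cross=-28.427
θ=218°:   branch - wants cross < 0 → take C=(6.8392,-2.8802) (cross=-28.427)
θ=218°: ex = (C−B)/|BC| = (0.9991,-0.0418); ey = (0.0418,0.9991)
θ=218°: P = B + -2.95·ex + 0.69·ey = (-6.0707,-1.6501)
θ=244°: B = A + 4.00·(cos244°, sin244°) = (-1.7535, -3.5952)
θ=244°: |BD| = 8.5465
θ=244°: circle(B,10.00) ∩ circle(D,3.00): a=9.5971, h=2.8100
θ=244°:   candidates: C₊=(5.7711,2.9913) cross=24.016; C₋=(8.1352,-2.1073) cross=-24.016
θ=244°:   branch - wants cross < 0 → take C=(8.1352,-2.1073) (cross=-24.016)
θ=244°: ex = (C−B)/|BC| = (0.9889,0.1488); ey = (-0.1488,0.9889)
θ=244°: P = B + -2.95·ex + 0.69·ey = (-4.7733,-3.3518)

θ=105°: -2.71 6.39
θ=197°: -6.60 0.05
θ=218°: -6.07 -1.65
θ=244°: -4.77 -3.35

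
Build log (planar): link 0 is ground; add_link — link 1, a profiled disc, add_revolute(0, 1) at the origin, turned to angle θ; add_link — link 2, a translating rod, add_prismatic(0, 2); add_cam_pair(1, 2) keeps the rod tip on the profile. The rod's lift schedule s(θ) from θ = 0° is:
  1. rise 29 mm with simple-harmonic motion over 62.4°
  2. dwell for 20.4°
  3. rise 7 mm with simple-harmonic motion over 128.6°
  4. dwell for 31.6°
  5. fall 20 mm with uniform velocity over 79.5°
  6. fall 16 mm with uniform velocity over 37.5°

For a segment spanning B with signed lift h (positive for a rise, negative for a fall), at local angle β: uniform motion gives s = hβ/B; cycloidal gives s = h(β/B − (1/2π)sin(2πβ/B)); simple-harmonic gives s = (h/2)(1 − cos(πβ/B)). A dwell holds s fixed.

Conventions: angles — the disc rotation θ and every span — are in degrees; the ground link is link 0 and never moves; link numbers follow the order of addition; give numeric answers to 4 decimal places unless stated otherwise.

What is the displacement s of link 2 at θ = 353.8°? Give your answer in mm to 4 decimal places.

seg 1 [0°–62.4°] simple-harmonic, h=29: full span → s += 29 → s = 29.0000
seg 2 [62.4°–82.8°] dwell: s stays 29.0000
seg 3 [82.8°–211.4°] simple-harmonic, h=7: full span → s += 7 → s = 36.0000
seg 4 [211.4°–243°] dwell: s stays 36.0000
seg 5 [243°–322.5°] uniform, h=-20: full span → s += -20 → s = 16.0000
seg 6 [322.5°–360°] uniform, h=-16: θ=353.8° here. β=31.3, B=37.5. -16·31.3/37.5 = -13.3547 → s = 2.6453

2.6453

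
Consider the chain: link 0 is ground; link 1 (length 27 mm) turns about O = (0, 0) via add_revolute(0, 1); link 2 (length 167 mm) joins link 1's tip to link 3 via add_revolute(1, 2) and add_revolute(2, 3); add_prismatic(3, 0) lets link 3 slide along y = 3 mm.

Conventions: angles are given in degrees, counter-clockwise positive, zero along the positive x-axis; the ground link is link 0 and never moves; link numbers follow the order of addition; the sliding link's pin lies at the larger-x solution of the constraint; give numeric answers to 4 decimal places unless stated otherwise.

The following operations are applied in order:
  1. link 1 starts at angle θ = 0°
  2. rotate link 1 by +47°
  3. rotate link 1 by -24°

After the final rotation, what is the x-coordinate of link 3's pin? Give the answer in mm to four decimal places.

geometry: r = 27 mm, L = 167 mm, e = 3 mm; θ starts at 0°
rotate link 1 by +47°: θ ← 0° +47° = 47°
rotate link 1 by -24°: θ ← 47° -24° = 23°
crank pin P = (r cos θ, r sin θ) = (24.853631, 10.549740)
h = r sin θ − e = 10.549740 − 3 = 7.549740
x = r cos θ + √(L² − h²) = 24.853631 + 166.829258 = 191.682889

191.6829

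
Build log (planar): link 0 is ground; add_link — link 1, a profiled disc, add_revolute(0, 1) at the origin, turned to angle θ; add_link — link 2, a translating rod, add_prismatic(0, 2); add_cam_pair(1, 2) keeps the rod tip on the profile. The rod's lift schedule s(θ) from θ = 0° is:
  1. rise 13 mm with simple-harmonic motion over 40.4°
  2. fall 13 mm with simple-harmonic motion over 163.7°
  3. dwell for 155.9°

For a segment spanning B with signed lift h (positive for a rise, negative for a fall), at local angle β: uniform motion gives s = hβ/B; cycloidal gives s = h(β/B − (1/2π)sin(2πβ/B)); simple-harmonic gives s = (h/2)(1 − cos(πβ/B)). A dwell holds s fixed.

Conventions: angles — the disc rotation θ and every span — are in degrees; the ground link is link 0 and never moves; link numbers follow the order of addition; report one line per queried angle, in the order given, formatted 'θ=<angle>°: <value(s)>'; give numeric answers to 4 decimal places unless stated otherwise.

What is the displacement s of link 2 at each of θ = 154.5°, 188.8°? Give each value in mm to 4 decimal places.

seg 1 [0°–40.4°] simple-harmonic, h=13: full span → s += 13 → s = 13.0000
seg 2 [40.4°–204.1°] simple-harmonic, h=-13: θ=154.5° here. β=114.1, B=163.7. -13/2·(1 − cos(π·0.6970)) = -10.2710 → s = 2.7290
seg 2 [40.4°–204.1°] simple-harmonic, h=-13: θ=188.8° here. β=148.4, B=163.7. -13/2·(1 − cos(π·0.9065)) = -12.7218 → s = 0.2782

θ=154.5°: 2.7290
θ=188.8°: 0.2782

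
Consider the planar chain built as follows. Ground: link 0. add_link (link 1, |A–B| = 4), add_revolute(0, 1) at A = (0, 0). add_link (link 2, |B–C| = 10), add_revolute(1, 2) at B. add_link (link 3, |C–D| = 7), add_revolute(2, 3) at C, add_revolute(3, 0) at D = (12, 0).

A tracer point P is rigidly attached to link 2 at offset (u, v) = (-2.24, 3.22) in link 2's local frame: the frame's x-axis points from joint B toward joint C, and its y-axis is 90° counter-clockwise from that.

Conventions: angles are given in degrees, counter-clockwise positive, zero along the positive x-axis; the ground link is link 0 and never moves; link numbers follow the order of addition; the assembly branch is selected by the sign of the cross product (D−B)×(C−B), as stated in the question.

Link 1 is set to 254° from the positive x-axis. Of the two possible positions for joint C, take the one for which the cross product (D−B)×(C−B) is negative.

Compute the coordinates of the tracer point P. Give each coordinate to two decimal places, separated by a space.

A=(0,0), D=(12.00,0)
B = A + 4.00·(cos254°, sin254°) = (-1.1025, -3.8450)
|BD| = 13.6551
circle(B,10.00) ∩ circle(D,7.00): a=8.6950, h=4.9394
  candidates: C₊=(5.8498,3.3428) cross=67.447; C₋=(8.6314,-6.1362) cross=-67.447
  branch - wants cross < 0 → take C=(8.6314,-6.1362) (cross=-67.447)
ex = (C−B)/|BC| = (0.9734,-0.2291); ey = (0.2291,0.9734)
P = B + -2.24·ex + 3.22·ey = (-2.5452,-0.1975)

-2.55 -0.20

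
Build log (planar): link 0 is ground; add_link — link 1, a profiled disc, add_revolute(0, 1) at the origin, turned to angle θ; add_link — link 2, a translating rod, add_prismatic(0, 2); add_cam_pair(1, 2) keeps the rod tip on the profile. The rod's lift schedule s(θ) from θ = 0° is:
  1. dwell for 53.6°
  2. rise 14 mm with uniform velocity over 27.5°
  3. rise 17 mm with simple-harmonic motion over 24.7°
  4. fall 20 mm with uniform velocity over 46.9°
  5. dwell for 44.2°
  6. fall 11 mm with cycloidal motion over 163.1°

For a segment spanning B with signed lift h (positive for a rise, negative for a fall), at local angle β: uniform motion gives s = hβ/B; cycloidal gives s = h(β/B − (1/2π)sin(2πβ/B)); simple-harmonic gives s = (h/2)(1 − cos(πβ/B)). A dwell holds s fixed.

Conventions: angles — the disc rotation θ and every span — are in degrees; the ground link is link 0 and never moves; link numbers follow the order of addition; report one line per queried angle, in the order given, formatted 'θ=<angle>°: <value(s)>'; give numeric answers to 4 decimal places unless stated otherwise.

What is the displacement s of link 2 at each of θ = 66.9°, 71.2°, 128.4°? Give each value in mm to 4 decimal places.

seg 1 [0°–53.6°] dwell: s stays 0.0000
seg 2 [53.6°–81.1°] uniform, h=14: θ=66.9° here. β=13.3, B=27.5. 14·13.3/27.5 = 6.7709 → s = 6.7709
seg 2 [53.6°–81.1°] uniform, h=14: θ=71.2° here. β=17.6, B=27.5. 14·17.6/27.5 = 8.9600 → s = 8.9600
seg 2 [53.6°–81.1°] uniform, h=14: full span → s += 14 → s = 14.0000
seg 3 [81.1°–105.8°] simple-harmonic, h=17: full span → s += 17 → s = 31.0000
seg 4 [105.8°–152.7°] uniform, h=-20: θ=128.4° here. β=22.6, B=46.9. -20·22.6/46.9 = -9.6375 → s = 21.3625

θ=66.9°: 6.7709
θ=71.2°: 8.9600
θ=128.4°: 21.3625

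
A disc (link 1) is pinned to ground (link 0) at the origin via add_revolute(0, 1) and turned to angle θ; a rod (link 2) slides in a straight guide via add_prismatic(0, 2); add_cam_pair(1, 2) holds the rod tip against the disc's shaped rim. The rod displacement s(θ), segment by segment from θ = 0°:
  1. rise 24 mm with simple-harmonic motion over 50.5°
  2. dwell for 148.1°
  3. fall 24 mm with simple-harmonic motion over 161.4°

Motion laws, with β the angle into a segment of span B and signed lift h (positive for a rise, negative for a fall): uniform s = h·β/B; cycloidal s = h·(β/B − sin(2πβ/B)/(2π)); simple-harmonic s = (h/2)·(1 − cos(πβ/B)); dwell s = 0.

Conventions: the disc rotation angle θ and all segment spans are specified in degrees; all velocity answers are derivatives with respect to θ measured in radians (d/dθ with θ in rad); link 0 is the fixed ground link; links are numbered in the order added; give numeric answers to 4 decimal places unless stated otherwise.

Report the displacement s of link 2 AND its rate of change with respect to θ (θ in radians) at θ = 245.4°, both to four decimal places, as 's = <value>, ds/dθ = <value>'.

segment 1 (0° to 50.5°, simple-harmonic, h = 24) is passed completely: s = 0.0000 + (24) = 24.0000
segment 2 (50.5° to 198.6°, dwell): s unchanged at 24.0000
θ = 245.4° falls in segment 3 (198.6° to 360°, simple-harmonic, h = -24): β = 245.4 − 198.6 = 46.8°, B = 161.4°; Δs = -24/2·(1 − cos(π·0.2900)) = -4.6440; s = 24.0000 − 4.6440 = 19.3560
velocity in seg [198.6°–360°] (simple-harmonic), θ in radians: β = 46.8° = 0.8168 rad, B = 161.4° = 2.8170 rad; ds/dθ = (πh/(2B)) sin(πβ/B) = (π·(-24)/(2·2.8170)) sin(π·0.2900) = -10.573607 mm/rad

s = 19.3560, ds/dθ = -10.5736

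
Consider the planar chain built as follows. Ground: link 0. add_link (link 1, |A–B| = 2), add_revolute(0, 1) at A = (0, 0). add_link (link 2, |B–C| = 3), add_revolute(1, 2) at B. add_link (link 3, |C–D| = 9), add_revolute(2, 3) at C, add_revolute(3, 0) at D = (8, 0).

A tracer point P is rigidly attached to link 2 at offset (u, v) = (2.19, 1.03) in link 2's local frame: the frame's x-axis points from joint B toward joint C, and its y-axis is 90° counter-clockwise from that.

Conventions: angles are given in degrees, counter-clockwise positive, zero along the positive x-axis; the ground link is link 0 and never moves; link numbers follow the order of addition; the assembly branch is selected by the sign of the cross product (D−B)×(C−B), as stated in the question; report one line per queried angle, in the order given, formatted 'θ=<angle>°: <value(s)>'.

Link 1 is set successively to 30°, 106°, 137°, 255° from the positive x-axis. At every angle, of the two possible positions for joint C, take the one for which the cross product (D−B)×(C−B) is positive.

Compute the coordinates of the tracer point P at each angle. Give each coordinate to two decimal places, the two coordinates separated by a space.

A=(0,0), D=(8.00,0)
θ=30°: B = A + 2.00·(cos30°, sin30°) = (1.7321, 1.0000)
θ=30°: |BD| = 6.3472
θ=30°: circle(B,3.00) ∩ circle(D,9.00): a=-2.4982, h=1.6611
θ=30°:   candidates: C₊=(-0.4732,3.0339) cross=10.543; C₋=(-0.9966,-0.2467) cross=-10.543
θ=30°:   branch + wants cross > 0 → take C=(-0.4732,3.0339) (cross=10.543)
θ=30°: ex = (C−B)/|BC| = (-0.7351,0.6780); ey = (-0.6780,-0.7351)
θ=30°: P = B + 2.19·ex + 1.03·ey = (-0.5761,1.7276)
θ=106°: B = A + 2.00·(cos106°, sin106°) = (-0.5513, 1.9225)
θ=106°: |BD| = 8.7647
θ=106°: circle(B,3.00) ∩ circle(D,9.00): a=0.2750, h=2.9874
θ=106°:   candidates: C₊=(0.3723,4.7768) cross=26.183; C₋=(-0.9383,-1.0524) cross=-26.183
θ=106°:   branch + wants cross > 0 → take C=(0.3723,4.7768) (cross=26.183)
θ=106°: ex = (C−B)/|BC| = (0.3079,0.9514); ey = (-0.9514,0.3079)
θ=106°: P = B + 2.19·ex + 1.03·ey = (-0.8570,4.3233)
θ=137°: B = A + 2.00·(cos137°, sin137°) = (-1.4627, 1.3640)
θ=137°: |BD| = 9.5605
θ=137°: circle(B,3.00) ∩ circle(D,9.00): a=1.0148, h=2.8232
θ=137°:   candidates: C₊=(-0.0555,4.0135) cross=26.991; C₋=(-0.8611,-1.5751) cross=-26.991
θ=137°:   branch + wants cross > 0 → take C=(-0.0555,4.0135) (cross=26.991)
θ=137°: ex = (C−B)/|BC| = (0.4691,0.8832); ey = (-0.8832,0.4691)
θ=137°: P = B + 2.19·ex + 1.03·ey = (-1.3451,3.7813)
θ=255°: B = A + 2.00·(cos255°, sin255°) = (-0.5176, -1.9319)
θ=255°: |BD| = 8.7340
θ=255°: circle(B,3.00) ∩ circle(D,9.00): a=0.2451, h=2.9900
θ=255°:   candidates: C₊=(-0.9399,1.0383) cross=26.114; C₋=(0.3828,-4.7935) cross=-26.114
θ=255°:   branch + wants cross > 0 → take C=(-0.9399,1.0383) (cross=26.114)
θ=255°: ex = (C−B)/|BC| = (-0.1408,0.9900); ey = (-0.9900,-0.1408)
θ=255°: P = B + 2.19·ex + 1.03·ey = (-1.8456,0.0914)

θ=30°: -0.58 1.73
θ=106°: -0.86 4.32
θ=137°: -1.35 3.78
θ=255°: -1.85 0.09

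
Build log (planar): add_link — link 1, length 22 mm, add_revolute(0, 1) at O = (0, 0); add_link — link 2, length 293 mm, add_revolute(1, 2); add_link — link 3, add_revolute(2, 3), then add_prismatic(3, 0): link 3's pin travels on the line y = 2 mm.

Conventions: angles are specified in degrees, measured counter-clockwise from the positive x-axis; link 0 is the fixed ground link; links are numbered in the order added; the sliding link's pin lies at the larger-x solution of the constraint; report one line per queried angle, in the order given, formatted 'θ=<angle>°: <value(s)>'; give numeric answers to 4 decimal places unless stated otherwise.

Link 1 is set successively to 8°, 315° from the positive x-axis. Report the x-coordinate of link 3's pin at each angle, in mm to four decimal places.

geometry: r = 22 mm, L = 293 mm, e = 2 mm
θ=8°: crank pin P = (r cos θ, r sin θ) = (21.785898, 3.061808)
θ=8°: h = r sin θ − e = 3.061808 − 2 = 1.061808
θ=8°: x = r cos θ + √(L² − h²) = 21.785898 + 292.998076 = 314.783974
θ=315°: crank pin P = (r cos θ, r sin θ) = (15.556349, -15.556349)
θ=315°: h = r sin θ − e = -15.556349 − 2 = -17.556349
θ=315°: x = r cos θ + √(L² − h²) = 15.556349 + 292.473545 = 308.029894

θ=8°: 314.7840
θ=315°: 308.0299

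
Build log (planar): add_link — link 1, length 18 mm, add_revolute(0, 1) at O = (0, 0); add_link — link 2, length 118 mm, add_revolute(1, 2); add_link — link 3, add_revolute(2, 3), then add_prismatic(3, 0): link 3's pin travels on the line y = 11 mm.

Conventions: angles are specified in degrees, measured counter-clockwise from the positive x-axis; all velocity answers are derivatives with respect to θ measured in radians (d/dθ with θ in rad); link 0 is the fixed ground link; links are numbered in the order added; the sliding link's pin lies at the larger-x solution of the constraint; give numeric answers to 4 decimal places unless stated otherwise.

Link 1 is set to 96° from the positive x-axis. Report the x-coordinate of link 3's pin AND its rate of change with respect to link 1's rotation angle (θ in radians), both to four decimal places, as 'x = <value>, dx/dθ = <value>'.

geometry: r = 18 mm, L = 118 mm, e = 11 mm
crank pin P = (r cos θ, r sin θ) = (-1.881512, 17.901394)
h = r sin θ − e = 17.901394 − 11 = 6.901394
x = r cos θ + √(L² − h²) = -1.881512 + 117.798008 = 115.916496
dx/dθ = −r sin θ − h·r cos θ/√(L² − h²) (θ in radians; h = 6.901394) = -17.791163

x = 115.9165, dx/dθ = -17.7912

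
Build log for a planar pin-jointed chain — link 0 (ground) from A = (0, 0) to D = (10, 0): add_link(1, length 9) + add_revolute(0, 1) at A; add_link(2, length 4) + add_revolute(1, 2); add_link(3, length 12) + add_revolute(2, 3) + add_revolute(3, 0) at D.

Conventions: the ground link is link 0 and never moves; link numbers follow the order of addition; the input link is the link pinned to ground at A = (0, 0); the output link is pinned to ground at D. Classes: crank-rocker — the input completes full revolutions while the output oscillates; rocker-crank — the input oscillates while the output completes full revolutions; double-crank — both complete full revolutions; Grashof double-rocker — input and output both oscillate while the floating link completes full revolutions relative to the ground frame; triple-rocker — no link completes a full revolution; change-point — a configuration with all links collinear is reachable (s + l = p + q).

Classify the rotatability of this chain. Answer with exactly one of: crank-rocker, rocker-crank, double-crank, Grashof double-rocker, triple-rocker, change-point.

lengths: ground=10, input=9, coupler=4, output=12
sorted: s=4 (shortest), l=12 (longest), p+q=19
s + l = 16 vs p + q = 19
s + l < p + q (Grashof) with shortest = coupler link → Grashof double-rocker

Grashof double-rocker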